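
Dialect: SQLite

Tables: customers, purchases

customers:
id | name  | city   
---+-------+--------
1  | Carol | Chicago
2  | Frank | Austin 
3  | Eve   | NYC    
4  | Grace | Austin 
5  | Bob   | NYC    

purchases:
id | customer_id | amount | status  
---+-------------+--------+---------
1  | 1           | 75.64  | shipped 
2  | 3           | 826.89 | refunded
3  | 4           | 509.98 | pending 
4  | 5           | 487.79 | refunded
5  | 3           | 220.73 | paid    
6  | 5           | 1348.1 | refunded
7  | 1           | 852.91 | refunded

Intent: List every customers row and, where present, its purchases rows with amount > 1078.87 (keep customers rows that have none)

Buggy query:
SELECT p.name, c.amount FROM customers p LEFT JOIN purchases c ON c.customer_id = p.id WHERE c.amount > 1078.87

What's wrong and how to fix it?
Bug: A WHERE condition on the right-hand table after LEFT JOIN drops unmatched parents

Fix: Move the right-table condition into the ON clause so unmatched parents are kept

Corrected query:
SELECT p.name, c.amount FROM customers p LEFT JOIN purchases c ON c.customer_id = p.id AND c.amount > 1078.87

Result:
name  | amount
------+-------
Carol | NULL  
Frank | NULL  
Eve   | NULL  
Grace | NULL  
Bob   | 1348.1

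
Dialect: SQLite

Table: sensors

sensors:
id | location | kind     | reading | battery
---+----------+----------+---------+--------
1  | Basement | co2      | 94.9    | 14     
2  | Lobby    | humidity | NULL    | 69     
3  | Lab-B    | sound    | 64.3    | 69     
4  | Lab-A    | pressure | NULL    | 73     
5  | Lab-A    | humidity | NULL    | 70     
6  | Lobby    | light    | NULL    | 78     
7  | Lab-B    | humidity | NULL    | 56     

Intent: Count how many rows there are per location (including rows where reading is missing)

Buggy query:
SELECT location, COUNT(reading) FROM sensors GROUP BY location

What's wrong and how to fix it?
Bug: COUNT(reading) skips NULLs, so groups with missing reading are undercounted

Fix: Replace COUNT(reading) with COUNT(*)

Corrected query:
SELECT location, COUNT(*) FROM sensors GROUP BY location

Result:
location | COUNT(*)
---------+---------
Basement | 1       
Lab-A    | 2       
Lab-B    | 2       
Lobby    | 2       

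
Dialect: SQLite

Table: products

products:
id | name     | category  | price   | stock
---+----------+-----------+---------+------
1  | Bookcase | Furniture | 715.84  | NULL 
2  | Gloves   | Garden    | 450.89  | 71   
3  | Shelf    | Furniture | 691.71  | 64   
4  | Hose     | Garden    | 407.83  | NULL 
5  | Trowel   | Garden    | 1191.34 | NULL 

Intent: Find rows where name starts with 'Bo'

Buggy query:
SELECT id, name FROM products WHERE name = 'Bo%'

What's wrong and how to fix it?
Bug: '=' compares the literal string including the % character; pattern matching needs LIKE

Fix: Use LIKE for wildcard pattern matching

Corrected query:
SELECT id, name FROM products WHERE name LIKE 'Bo%'

Result:
id | name    
---+---------
1  | Bookcase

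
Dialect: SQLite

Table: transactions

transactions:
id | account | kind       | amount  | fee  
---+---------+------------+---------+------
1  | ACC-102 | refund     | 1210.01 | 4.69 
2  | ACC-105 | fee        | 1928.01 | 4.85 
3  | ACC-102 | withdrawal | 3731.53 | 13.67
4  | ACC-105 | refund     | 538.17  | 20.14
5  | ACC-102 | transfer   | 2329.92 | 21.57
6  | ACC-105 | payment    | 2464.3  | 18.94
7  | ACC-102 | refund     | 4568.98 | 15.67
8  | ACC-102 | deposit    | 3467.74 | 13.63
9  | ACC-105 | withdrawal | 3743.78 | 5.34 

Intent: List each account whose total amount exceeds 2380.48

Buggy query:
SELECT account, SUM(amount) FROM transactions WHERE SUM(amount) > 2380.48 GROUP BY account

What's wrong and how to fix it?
Bug: Aggregate functions cannot appear in a WHERE clause

Fix: Move the aggregate condition to a HAVING clause

Corrected query:
SELECT account, SUM(amount) FROM transactions GROUP BY account HAVING SUM(amount) > 2380.48

Result:
account | SUM(amount)
--------+------------
ACC-102 | 15308.18   
ACC-105 | 8674.26    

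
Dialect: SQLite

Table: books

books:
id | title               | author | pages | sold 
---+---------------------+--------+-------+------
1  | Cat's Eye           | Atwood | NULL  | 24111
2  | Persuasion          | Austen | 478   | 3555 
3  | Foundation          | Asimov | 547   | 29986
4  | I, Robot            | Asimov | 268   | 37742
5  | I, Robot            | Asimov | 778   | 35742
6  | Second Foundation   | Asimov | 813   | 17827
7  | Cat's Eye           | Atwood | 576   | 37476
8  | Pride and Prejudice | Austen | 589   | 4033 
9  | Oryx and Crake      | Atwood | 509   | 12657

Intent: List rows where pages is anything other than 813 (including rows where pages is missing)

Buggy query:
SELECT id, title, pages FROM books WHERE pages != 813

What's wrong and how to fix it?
Bug: 'pages != 813' is unknown when pages is NULL, so NULL rows are silently excluded

Fix: Add an explicit OR pages IS NULL to include the missing-value rows

Corrected query:
SELECT id, title, pages FROM books WHERE pages != 813 OR pages IS NULL

Result:
id | title               | pages
---+---------------------+------
1  | Cat's Eye           | NULL 
2  | Persuasion          | 478  
3  | Foundation          | 547  
4  | I, Robot            | 268  
5  | I, Robot            | 778  
7  | Cat's Eye           | 576  
8  | Pride and Prejudice | 589  
9  | Oryx and Crake      | 509  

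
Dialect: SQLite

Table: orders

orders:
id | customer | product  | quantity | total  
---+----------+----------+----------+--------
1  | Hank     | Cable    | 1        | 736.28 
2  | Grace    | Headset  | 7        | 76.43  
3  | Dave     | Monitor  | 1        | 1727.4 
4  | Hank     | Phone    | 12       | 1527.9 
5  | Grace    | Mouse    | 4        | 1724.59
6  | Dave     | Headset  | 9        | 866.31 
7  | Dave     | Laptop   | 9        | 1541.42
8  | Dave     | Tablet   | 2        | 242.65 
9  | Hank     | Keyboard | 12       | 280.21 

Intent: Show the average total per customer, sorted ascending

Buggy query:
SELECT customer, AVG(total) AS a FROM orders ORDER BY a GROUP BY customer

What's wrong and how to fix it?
Bug: GROUP BY must precede ORDER BY

Fix: Move ORDER BY to the end, after GROUP BY

Corrected query:
SELECT customer, AVG(total) AS a FROM orders GROUP BY customer ORDER BY a

Result:
customer | a       
---------+---------
Hank     | 848.13  
Grace    | 900.51  
Dave     | 1094.445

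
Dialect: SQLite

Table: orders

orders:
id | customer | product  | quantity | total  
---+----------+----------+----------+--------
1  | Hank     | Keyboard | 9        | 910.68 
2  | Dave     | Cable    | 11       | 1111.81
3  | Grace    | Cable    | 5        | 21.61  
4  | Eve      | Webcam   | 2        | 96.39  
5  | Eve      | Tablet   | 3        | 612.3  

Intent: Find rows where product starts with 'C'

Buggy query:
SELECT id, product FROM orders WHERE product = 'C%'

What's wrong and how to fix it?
Bug: '=' compares the literal string including the % character; pattern matching needs LIKE

Fix: Use LIKE for wildcard pattern matching

Corrected query:
SELECT id, product FROM orders WHERE product LIKE 'C%'

Result:
id | product
---+--------
2  | Cable  
3  | Cable  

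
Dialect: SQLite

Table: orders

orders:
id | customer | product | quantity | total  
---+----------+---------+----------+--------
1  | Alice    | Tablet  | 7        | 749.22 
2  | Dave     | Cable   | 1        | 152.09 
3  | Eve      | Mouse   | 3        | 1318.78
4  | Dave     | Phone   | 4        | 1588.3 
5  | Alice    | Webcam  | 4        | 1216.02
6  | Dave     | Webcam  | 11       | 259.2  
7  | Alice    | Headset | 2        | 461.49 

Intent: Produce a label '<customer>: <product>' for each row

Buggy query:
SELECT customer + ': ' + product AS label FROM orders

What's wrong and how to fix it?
Bug: SQLite uses || for string concatenation; + coerces text to numbers (yielding 0)

Fix: Replace + with || to concatenate text

Corrected query:
SELECT customer || ': ' || product AS label FROM orders

Result:
label         
--------------
Alice: Tablet 
Dave: Cable   
Eve: Mouse    
Dave: Phone   
Alice: Webcam 
Dave: Webcam  
Alice: Headset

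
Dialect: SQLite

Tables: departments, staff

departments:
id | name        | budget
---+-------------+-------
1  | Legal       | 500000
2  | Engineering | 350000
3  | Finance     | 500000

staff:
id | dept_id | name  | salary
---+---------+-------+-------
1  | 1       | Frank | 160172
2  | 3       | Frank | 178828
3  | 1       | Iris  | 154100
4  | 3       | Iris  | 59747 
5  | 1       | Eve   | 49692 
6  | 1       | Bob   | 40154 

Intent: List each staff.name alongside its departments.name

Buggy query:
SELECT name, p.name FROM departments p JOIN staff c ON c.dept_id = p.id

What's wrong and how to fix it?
Bug: 'name' exists in both joined tables, so the database can't tell which one is meant

Fix: Prefix ambiguous columns with the table alias

Corrected query:
SELECT c.name, p.name FROM departments p JOIN staff c ON c.dept_id = p.id

Result:
name  | name   
------+--------
Frank | Legal  
Frank | Finance
Iris  | Legal  
Iris  | Finance
Eve   | Legal  
Bob   | Legal  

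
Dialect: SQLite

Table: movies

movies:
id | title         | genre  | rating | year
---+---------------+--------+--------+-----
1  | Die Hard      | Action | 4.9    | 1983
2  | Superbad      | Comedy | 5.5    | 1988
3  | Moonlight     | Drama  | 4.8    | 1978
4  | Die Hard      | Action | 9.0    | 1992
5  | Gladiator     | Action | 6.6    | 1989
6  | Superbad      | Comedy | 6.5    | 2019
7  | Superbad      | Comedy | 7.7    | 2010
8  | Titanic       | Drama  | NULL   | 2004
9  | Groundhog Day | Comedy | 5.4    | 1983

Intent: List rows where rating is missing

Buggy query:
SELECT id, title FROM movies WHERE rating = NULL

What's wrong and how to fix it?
Bug: '= NULL' is always unknown in SQL three-valued logic, so no rows match

Fix: Replace '= NULL' with 'IS NULL'

Corrected query:
SELECT id, title FROM movies WHERE rating IS NULL

Result:
id | title  
---+--------
8  | Titanic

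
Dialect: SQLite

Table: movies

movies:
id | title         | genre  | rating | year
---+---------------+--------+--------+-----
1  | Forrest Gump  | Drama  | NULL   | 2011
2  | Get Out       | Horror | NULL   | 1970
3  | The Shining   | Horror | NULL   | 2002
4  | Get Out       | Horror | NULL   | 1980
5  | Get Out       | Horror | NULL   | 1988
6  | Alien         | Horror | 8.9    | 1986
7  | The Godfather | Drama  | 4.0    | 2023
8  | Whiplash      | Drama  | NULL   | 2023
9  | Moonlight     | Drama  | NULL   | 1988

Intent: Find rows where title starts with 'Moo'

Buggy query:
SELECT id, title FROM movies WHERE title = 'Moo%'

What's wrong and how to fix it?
Bug: Wildcards only work with LIKE; '=' treats '%' as a literal character

Fix: Use LIKE for wildcard pattern matching

Corrected query:
SELECT id, title FROM movies WHERE title LIKE 'Moo%'

Result:
id | title    
---+----------
9  | Moonlight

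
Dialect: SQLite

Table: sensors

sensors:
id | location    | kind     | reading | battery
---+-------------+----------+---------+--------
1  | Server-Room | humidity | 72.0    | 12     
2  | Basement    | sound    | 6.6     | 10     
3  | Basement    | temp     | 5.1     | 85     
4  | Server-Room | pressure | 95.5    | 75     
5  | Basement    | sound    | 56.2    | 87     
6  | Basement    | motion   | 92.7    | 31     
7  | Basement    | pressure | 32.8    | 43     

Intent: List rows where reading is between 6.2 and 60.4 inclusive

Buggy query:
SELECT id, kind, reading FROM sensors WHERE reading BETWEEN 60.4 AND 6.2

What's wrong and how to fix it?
Bug: BETWEEN expects the lower bound first; with 60.4 AND 6.2 the range is empty

Fix: Swap the bounds so the smaller value comes first

Corrected query:
SELECT id, kind, reading FROM sensors WHERE reading BETWEEN 6.2 AND 60.4

Result:
id | kind     | reading
---+----------+--------
2  | sound    | 6.6    
5  | sound    | 56.2   
7  | pressure | 32.8   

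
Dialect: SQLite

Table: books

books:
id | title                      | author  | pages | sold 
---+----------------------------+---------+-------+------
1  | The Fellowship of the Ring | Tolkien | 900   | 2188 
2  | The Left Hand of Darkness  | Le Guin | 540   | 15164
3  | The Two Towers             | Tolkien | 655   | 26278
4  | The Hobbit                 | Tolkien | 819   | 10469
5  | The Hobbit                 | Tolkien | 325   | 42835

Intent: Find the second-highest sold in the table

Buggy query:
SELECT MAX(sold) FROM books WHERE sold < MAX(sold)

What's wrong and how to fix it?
Bug: The inner MAX is an aggregate inside WHERE, which is not allowed

Fix: Put the inner MAX in a scalar subquery

Corrected query:
SELECT MAX(sold) FROM books WHERE sold < (SELECT MAX(sold) FROM books)

Result:
MAX(sold)
---------
26278    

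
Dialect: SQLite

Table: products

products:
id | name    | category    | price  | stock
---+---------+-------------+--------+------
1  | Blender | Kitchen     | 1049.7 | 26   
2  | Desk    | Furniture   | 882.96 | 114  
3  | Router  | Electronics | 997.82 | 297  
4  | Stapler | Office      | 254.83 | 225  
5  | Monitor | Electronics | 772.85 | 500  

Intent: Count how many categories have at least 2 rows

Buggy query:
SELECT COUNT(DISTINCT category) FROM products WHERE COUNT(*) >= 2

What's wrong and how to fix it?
Bug: COUNT(*) cannot appear in WHERE; the per-group count doesn't exist yet

Fix: Group first with HAVING COUNT(*) >= 2, then COUNT the resulting groups

Corrected query:
SELECT COUNT(*) FROM (SELECT category FROM products GROUP BY category HAVING COUNT(*) >= 2)

Result:
COUNT(*)
--------
1       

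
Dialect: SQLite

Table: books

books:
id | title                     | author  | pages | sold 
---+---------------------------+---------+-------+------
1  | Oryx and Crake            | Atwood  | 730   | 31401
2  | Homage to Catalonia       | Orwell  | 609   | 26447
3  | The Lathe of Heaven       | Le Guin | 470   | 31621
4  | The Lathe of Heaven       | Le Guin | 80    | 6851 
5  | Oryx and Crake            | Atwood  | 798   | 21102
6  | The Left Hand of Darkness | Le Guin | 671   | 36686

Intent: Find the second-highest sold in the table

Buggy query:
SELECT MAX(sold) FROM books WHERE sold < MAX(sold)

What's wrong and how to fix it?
Bug: MAX(sold) on the right of the comparison is an aggregate-in-WHERE error

Fix: Compute the overall MAX in a subquery, then take MAX of rows below it

Corrected query:
SELECT MAX(sold) FROM books WHERE sold < (SELECT MAX(sold) FROM books)

Result:
MAX(sold)
---------
31621    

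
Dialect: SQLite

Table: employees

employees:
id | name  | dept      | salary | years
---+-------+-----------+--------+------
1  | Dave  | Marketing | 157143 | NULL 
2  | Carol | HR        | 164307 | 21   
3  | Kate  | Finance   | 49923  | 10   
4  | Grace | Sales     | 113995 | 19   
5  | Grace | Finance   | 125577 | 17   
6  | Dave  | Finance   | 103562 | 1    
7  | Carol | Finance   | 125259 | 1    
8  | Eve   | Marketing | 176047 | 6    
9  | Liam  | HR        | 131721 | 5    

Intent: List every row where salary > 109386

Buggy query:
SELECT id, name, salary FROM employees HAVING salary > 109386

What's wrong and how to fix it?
Bug: HAVING filters the output of aggregation, but this query has no GROUP BY and no aggregate functions, so SQLite rejects it (HAVING clause on a non-aggregate query); the condition here is per row

Fix: Use WHERE for row-level filtering

Corrected query:
SELECT id, name, salary FROM employees WHERE salary > 109386

Result:
id | name  | salary
---+-------+-------
1  | Dave  | 157143
2  | Carol | 164307
4  | Grace | 113995
5  | Grace | 125577
7  | Carol | 125259
8  | Eve   | 176047
9  | Liam  | 131721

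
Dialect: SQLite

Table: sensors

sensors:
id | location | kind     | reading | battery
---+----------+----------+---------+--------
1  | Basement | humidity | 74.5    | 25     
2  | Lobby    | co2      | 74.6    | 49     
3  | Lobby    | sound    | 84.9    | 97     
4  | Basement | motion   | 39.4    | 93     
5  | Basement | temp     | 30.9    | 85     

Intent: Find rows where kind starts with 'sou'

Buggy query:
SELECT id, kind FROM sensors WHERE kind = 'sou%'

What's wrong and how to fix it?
Bug: '=' compares the literal string including the % character; pattern matching needs LIKE

Fix: Use LIKE for wildcard pattern matching

Corrected query:
SELECT id, kind FROM sensors WHERE kind LIKE 'sou%'

Result:
id | kind 
---+------
3  | sound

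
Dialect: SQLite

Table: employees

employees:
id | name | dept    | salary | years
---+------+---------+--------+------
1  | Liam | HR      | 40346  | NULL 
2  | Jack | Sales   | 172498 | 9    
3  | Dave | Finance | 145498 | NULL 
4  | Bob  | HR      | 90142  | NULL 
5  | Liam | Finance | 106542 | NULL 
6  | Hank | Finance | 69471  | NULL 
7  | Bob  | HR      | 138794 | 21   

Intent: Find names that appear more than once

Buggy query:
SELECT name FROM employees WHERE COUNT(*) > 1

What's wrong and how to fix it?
Bug: WHERE can't reference COUNT(*); aggregates are computed after WHERE

Fix: Group first, then use HAVING for the count condition

Corrected query:
SELECT name FROM employees GROUP BY name HAVING COUNT(*) > 1

Result:
name
----
Bob 
Liam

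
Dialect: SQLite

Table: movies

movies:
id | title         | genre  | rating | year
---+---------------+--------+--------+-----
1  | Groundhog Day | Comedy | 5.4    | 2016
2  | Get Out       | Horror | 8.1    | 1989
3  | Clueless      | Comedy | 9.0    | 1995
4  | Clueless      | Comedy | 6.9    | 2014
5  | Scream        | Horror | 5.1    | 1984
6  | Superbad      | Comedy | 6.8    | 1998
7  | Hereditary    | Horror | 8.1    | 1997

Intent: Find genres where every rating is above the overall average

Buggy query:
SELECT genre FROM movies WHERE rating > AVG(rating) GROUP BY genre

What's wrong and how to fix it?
Bug: AVG() is an aggregate; it can't sit directly in WHERE

Fix: Compute the overall average in a scalar subquery and compare each group's MIN against it in HAVING

Corrected query:
SELECT genre FROM movies GROUP BY genre HAVING MIN(rating) > (SELECT AVG(rating) FROM movies)

Result:
(no rows)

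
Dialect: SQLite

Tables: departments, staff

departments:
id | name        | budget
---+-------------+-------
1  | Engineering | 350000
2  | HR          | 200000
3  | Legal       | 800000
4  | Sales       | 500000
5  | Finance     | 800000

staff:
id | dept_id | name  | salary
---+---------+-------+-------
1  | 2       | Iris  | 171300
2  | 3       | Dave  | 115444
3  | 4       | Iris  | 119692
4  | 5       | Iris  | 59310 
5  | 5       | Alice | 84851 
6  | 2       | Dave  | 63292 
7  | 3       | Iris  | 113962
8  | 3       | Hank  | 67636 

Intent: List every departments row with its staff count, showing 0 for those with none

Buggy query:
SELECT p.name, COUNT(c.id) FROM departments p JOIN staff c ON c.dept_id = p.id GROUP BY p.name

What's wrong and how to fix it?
Bug: An inner join excludes parents with zero children

Fix: Switch to LEFT JOIN to retain unmatched parent rows

Corrected query:
SELECT p.name, COUNT(c.id) FROM departments p LEFT JOIN staff c ON c.dept_id = p.id GROUP BY p.name

Result:
name        | COUNT(c.id)
------------+------------
Engineering | 0          
Finance     | 2          
HR          | 2          
Legal       | 3          
Sales       | 1          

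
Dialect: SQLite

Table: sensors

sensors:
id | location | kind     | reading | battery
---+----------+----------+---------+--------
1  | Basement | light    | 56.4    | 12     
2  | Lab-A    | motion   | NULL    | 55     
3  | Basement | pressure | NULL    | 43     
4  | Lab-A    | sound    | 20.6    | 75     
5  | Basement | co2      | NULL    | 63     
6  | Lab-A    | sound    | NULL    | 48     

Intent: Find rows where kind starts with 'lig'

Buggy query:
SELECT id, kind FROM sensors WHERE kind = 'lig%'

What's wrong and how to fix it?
Bug: '=' compares the literal string including the % character; pattern matching needs LIKE

Fix: Use LIKE for wildcard pattern matching

Corrected query:
SELECT id, kind FROM sensors WHERE kind LIKE 'lig%'

Result:
id | kind 
---+------
1  | light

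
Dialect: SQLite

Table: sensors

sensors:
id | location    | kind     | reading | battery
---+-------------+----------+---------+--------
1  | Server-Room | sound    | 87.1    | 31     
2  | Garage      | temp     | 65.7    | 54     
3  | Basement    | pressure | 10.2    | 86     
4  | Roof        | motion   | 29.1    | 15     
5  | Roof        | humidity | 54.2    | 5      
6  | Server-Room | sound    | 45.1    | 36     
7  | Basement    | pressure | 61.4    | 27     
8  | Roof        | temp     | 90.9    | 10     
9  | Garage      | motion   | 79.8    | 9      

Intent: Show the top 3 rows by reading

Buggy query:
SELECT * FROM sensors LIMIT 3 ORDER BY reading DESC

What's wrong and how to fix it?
Bug: LIMIT must come after ORDER BY

Fix: Swap the clauses: ORDER BY first, then LIMIT

Corrected query:
SELECT * FROM sensors ORDER BY reading DESC LIMIT 3

Result:
id | location    | kind   | reading | battery
---+-------------+--------+---------+--------
8  | Roof        | temp   | 90.9    | 10     
1  | Server-Room | sound  | 87.1    | 31     
9  | Garage      | motion | 79.8    | 9      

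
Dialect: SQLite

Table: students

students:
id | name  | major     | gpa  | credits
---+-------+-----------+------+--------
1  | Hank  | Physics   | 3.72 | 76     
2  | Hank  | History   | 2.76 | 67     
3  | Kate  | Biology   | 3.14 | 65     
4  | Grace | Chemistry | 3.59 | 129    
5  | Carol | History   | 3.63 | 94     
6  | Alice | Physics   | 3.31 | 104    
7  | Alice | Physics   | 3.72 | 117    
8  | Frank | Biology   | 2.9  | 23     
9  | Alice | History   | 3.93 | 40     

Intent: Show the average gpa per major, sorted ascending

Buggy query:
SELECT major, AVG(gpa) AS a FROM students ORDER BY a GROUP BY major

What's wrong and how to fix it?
Bug: GROUP BY must precede ORDER BY

Fix: Move ORDER BY to the end, after GROUP BY

Corrected query:
SELECT major, AVG(gpa) AS a FROM students GROUP BY major ORDER BY a

Result:
major     | a       
----------+---------
Biology   | 3.02    
History   | 3.44    
Physics   | 3.583333
Chemistry | 3.59    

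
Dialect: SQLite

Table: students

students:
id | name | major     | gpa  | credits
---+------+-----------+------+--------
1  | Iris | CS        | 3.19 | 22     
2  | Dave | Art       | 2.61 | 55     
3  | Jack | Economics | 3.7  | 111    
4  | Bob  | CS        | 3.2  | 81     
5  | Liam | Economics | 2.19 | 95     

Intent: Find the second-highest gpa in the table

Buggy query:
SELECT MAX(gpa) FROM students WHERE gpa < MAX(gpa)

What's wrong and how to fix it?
Bug: MAX(gpa) on the right of the comparison is an aggregate-in-WHERE error

Fix: Compute the overall MAX in a subquery, then take MAX of rows below it

Corrected query:
SELECT MAX(gpa) FROM students WHERE gpa < (SELECT MAX(gpa) FROM students)

Result:
MAX(gpa)
--------
3.2     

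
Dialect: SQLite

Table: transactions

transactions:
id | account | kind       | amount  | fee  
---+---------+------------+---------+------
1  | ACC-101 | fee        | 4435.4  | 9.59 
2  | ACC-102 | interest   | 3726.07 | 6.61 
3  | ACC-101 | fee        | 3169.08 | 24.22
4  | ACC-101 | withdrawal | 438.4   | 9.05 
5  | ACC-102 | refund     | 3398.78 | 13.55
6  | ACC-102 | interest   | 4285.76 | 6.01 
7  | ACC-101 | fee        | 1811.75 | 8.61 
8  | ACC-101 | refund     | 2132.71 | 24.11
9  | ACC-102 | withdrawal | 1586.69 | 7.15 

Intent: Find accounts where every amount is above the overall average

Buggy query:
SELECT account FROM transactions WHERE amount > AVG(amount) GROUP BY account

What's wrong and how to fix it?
Bug: WHERE evaluates per row before aggregation, so AVG() is unavailable

Fix: Use a subquery for AVG and a HAVING MIN(...) filter so the condition holds for every row in the group

Corrected query:
SELECT account FROM transactions GROUP BY account HAVING MIN(amount) > (SELECT AVG(amount) FROM transactions)

Result:
(no rows)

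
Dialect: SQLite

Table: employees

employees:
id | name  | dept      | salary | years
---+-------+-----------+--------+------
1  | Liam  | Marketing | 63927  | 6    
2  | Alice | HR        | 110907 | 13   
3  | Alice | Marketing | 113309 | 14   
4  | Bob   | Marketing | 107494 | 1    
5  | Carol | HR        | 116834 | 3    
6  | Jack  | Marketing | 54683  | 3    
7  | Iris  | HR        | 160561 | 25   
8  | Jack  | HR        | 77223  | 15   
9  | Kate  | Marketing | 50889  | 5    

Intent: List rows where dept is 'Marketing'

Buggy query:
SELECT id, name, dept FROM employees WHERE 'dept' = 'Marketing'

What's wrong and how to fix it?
Bug: Single quotes denote string literals in SQL; the column name is being compared as a constant string

Fix: Remove the quotes around the column name (or use double quotes for an identifier)

Corrected query:
SELECT id, name, dept FROM employees WHERE dept = 'Marketing'

Result:
id | name  | dept     
---+-------+----------
1  | Liam  | Marketing
3  | Alice | Marketing
4  | Bob   | Marketing
6  | Jack  | Marketing
9  | Kate  | Marketing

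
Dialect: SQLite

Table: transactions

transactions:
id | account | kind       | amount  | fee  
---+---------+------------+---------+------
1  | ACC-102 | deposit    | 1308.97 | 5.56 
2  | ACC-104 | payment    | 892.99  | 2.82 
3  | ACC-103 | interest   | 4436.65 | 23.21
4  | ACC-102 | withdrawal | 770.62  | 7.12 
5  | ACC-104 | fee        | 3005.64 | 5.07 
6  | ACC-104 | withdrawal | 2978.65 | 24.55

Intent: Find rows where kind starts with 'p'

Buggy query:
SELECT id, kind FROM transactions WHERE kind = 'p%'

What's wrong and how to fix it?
Bug: Wildcards only work with LIKE; '=' treats '%' as a literal character

Fix: Replace '=' with LIKE so 'p%' is treated as a pattern

Corrected query:
SELECT id, kind FROM transactions WHERE kind LIKE 'p%'

Result:
id | kind   
---+--------
2  | payment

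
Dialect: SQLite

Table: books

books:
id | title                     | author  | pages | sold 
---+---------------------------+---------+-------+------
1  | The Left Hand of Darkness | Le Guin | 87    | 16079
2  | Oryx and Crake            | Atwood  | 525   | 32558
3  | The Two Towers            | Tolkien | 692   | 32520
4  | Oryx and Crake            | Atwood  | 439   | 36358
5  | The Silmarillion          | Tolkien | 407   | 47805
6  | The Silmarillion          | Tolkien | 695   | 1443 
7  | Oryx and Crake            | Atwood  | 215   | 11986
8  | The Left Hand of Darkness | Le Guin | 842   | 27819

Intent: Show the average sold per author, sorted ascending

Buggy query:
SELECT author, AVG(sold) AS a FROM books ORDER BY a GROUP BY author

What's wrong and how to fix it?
Bug: GROUP BY must precede ORDER BY

Fix: Move ORDER BY to the end, after GROUP BY

Corrected query:
SELECT author, AVG(sold) AS a FROM books GROUP BY author ORDER BY a

Result:
author  | a           
--------+-------------
Le Guin | 21949       
Atwood  | 26967.333333
Tolkien | 27256       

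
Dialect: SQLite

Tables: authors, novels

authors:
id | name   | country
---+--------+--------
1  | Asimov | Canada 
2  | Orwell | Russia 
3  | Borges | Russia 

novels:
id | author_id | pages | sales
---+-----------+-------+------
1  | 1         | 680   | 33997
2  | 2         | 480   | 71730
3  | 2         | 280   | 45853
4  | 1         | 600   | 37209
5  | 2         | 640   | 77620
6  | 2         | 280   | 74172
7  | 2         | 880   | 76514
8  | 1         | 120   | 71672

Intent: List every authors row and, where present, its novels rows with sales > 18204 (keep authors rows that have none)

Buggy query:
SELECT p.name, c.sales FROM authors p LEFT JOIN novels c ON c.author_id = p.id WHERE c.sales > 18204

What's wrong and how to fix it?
Bug: Filtering c.sales in WHERE discards the NULL rows produced by LEFT JOIN, turning it into an inner join

Fix: Put 'c.sales > 18204' in the JOIN's ON clause instead of WHERE

Corrected query:
SELECT p.name, c.sales FROM authors p LEFT JOIN novels c ON c.author_id = p.id AND c.sales > 18204

Result:
name   | sales
-------+------
Asimov | 33997
Asimov | 37209
Asimov | 71672
Orwell | 45853
Orwell | 71730
Orwell | 74172
Orwell | 76514
Orwell | 77620
Borges | NULL 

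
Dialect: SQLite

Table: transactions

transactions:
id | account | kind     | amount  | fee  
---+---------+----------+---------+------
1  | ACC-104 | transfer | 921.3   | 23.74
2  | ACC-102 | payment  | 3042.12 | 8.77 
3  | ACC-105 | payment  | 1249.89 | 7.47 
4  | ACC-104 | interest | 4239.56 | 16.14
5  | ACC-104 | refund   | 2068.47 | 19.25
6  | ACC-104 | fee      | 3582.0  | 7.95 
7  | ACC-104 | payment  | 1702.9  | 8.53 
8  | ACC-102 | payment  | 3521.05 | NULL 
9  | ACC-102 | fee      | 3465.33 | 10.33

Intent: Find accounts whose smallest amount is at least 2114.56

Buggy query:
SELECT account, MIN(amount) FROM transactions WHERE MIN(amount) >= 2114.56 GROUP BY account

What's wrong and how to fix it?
Bug: Aggregates like MIN are computed per group after WHERE runs

Fix: Replace WHERE with HAVING after the GROUP BY

Corrected query:
SELECT account, MIN(amount) FROM transactions GROUP BY account HAVING MIN(amount) >= 2114.56

Result:
account | MIN(amount)
--------+------------
ACC-102 | 3042.12    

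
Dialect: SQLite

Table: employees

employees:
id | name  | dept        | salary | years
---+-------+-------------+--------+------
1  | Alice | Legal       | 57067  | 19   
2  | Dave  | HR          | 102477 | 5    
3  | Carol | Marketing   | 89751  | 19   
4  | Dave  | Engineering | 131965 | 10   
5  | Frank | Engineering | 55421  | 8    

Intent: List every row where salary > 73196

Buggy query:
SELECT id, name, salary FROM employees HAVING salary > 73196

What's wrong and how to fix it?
Bug: This is a non-aggregate query (no GROUP BY, no aggregates), so in SQLite the HAVING clause is invalid here; a row-level condition belongs in WHERE

Fix: Replace HAVING with WHERE since the condition applies to individual rows

Corrected query:
SELECT id, name, salary FROM employees WHERE salary > 73196

Result:
id | name  | salary
---+-------+-------
2  | Dave  | 102477
3  | Carol | 89751 
4  | Dave  | 131965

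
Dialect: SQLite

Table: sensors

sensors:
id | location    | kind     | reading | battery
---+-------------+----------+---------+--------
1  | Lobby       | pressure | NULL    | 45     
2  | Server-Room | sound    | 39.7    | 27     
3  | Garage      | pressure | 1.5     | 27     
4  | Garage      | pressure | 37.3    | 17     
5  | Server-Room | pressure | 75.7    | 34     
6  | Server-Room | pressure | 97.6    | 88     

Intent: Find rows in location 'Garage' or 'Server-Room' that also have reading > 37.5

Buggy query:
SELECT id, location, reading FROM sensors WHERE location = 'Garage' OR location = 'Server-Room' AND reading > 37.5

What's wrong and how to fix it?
Bug: Without parentheses, AND is evaluated before OR, so the reading filter only applies to the 'Server-Room' branch

Fix: Add parentheses around the OR so the AND applies to both alternatives

Corrected query:
SELECT id, location, reading FROM sensors WHERE (location = 'Garage' OR location = 'Server-Room') AND reading > 37.5

Result:
id | location    | reading
---+-------------+--------
2  | Server-Room | 39.7   
5  | Server-Room | 75.7   
6  | Server-Room | 97.6   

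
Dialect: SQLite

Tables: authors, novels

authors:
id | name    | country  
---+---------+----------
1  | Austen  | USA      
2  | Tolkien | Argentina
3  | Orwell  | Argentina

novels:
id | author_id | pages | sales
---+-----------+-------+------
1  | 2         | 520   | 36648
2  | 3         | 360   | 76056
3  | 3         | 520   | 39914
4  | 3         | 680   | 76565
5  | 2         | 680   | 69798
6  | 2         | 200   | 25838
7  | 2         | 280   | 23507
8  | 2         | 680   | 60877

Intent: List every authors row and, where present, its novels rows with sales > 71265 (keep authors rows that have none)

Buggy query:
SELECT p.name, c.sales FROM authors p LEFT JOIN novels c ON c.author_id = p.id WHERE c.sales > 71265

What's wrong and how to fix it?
Bug: A WHERE condition on the right-hand table after LEFT JOIN drops unmatched parents

Fix: Move the right-table condition into the ON clause so unmatched parents are kept

Corrected query:
SELECT p.name, c.sales FROM authors p LEFT JOIN novels c ON c.author_id = p.id AND c.sales > 71265

Result:
name    | sales
--------+------
Austen  | NULL 
Tolkien | NULL 
Orwell  | 76056
Orwell  | 76565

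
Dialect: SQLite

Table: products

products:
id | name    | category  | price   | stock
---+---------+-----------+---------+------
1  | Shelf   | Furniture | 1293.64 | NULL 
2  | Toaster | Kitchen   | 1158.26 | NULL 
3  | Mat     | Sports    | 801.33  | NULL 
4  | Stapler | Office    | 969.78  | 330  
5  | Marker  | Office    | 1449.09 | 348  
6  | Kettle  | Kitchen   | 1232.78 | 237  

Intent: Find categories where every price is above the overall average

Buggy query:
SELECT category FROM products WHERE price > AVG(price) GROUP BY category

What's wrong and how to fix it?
Bug: WHERE evaluates per row before aggregation, so AVG() is unavailable

Fix: Use a subquery for AVG and a HAVING MIN(...) filter so the condition holds for every row in the group

Corrected query:
SELECT category FROM products GROUP BY category HAVING MIN(price) > (SELECT AVG(price) FROM products)

Result:
category 
---------
Furniture
Kitchen  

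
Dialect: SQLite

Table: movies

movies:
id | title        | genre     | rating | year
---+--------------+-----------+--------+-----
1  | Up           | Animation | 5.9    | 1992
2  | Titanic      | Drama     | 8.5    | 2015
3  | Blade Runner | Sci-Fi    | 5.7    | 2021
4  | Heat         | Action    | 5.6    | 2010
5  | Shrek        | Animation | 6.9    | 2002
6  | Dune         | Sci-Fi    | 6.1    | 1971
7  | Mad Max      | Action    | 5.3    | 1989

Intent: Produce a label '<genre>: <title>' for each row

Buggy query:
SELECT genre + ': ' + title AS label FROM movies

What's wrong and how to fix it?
Bug: SQLite uses || for string concatenation; + coerces text to numbers (yielding 0)

Fix: Replace + with || to concatenate text

Corrected query:
SELECT genre || ': ' || title AS label FROM movies

Result:
label               
--------------------
Animation: Up       
Drama: Titanic      
Sci-Fi: Blade Runner
Action: Heat        
Animation: Shrek    
Sci-Fi: Dune        
Action: Mad Max     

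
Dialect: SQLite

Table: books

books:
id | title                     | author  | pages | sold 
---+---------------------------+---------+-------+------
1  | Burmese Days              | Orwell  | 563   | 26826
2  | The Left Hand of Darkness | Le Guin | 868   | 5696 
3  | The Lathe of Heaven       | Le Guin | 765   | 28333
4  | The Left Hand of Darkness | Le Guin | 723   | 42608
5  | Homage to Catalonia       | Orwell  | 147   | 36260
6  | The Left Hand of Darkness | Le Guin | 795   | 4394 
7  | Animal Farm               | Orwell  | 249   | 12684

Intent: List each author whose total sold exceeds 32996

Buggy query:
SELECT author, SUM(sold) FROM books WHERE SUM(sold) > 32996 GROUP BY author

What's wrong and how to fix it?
Bug: WHERE runs before GROUP BY, so aggregates aren't available there

Fix: Move the aggregate condition to a HAVING clause

Corrected query:
SELECT author, SUM(sold) FROM books GROUP BY author HAVING SUM(sold) > 32996

Result:
author  | SUM(sold)
--------+----------
Le Guin | 81031    
Orwell  | 75770    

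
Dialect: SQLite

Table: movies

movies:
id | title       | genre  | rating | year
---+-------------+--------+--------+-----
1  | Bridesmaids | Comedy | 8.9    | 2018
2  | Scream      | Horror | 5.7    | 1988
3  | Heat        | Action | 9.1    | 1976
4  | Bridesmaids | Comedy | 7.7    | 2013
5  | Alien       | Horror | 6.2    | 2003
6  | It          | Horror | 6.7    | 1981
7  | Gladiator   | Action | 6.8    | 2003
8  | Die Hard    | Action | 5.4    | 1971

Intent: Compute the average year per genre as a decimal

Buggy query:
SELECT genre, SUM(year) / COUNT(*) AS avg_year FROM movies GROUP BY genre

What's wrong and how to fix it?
Bug: Both operands are integers, so '/' performs integer division and truncates

Fix: Multiply by 1.0 (or CAST to REAL) to force floating-point division

Corrected query:
SELECT genre, SUM(year) * 1.0 / COUNT(*) AS avg_year FROM movies GROUP BY genre

Result:
genre  | avg_year   
-------+------------
Action | 1983.333333
Comedy | 2015.5     
Horror | 1990.666667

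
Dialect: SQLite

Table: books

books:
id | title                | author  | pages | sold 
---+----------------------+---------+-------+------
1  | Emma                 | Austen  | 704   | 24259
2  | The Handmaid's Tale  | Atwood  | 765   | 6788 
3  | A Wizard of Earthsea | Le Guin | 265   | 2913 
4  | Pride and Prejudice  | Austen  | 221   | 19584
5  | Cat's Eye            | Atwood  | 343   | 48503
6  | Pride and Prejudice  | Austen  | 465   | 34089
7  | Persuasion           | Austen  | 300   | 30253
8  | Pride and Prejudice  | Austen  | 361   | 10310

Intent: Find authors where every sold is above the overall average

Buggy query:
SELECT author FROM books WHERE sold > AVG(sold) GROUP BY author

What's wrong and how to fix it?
Bug: AVG() is an aggregate; it can't sit directly in WHERE

Fix: Use a subquery for AVG and a HAVING MIN(...) filter so the condition holds for every row in the group

Corrected query:
SELECT author FROM books GROUP BY author HAVING MIN(sold) > (SELECT AVG(sold) FROM books)

Result:
(no rows)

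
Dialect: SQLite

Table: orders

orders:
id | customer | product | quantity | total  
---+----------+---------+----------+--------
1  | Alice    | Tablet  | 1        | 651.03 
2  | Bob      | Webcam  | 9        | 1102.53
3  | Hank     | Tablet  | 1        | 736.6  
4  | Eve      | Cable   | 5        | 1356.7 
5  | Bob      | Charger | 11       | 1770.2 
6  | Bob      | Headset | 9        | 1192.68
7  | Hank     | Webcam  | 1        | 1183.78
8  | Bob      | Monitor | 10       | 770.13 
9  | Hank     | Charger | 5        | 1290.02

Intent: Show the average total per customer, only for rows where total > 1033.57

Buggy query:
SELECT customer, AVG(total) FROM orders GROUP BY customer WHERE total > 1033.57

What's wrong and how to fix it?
Bug: WHERE cannot follow GROUP BY

Fix: Move the WHERE clause before GROUP BY

Corrected query:
SELECT customer, AVG(total) FROM orders WHERE total > 1033.57 GROUP BY customer

Result:
customer | AVG(total) 
---------+------------
Bob      | 1355.136667
Eve      | 1356.7     
Hank     | 1236.9     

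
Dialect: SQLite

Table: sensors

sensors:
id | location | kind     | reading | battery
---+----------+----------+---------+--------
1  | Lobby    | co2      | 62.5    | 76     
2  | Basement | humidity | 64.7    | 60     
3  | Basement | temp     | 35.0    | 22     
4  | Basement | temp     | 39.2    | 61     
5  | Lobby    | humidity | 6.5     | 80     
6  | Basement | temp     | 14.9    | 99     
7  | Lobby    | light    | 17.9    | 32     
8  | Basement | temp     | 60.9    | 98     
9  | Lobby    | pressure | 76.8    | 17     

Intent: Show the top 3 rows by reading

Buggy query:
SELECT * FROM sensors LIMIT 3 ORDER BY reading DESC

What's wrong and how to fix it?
Bug: LIMIT must come after ORDER BY

Fix: Swap the clauses: ORDER BY first, then LIMIT

Corrected query:
SELECT * FROM sensors ORDER BY reading DESC LIMIT 3

Result:
id | location | kind     | reading | battery
---+----------+----------+---------+--------
9  | Lobby    | pressure | 76.8    | 17     
2  | Basement | humidity | 64.7    | 60     
1  | Lobby    | co2      | 62.5    | 76     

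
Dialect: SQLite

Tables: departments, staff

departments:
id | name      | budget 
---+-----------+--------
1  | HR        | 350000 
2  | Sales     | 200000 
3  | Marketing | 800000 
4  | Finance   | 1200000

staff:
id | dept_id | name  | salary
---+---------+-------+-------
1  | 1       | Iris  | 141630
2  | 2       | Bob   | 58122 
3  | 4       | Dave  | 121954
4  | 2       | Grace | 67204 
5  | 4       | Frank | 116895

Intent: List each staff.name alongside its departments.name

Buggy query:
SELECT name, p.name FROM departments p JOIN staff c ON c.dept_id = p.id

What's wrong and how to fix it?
Bug: 'name' exists in both joined tables, so the database can't tell which one is meant

Fix: Qualify the column with its table alias (c.name)

Corrected query:
SELECT c.name, p.name FROM departments p JOIN staff c ON c.dept_id = p.id

Result:
name  | name   
------+--------
Iris  | HR     
Bob   | Sales  
Dave  | Finance
Grace | Sales  
Frank | Finance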